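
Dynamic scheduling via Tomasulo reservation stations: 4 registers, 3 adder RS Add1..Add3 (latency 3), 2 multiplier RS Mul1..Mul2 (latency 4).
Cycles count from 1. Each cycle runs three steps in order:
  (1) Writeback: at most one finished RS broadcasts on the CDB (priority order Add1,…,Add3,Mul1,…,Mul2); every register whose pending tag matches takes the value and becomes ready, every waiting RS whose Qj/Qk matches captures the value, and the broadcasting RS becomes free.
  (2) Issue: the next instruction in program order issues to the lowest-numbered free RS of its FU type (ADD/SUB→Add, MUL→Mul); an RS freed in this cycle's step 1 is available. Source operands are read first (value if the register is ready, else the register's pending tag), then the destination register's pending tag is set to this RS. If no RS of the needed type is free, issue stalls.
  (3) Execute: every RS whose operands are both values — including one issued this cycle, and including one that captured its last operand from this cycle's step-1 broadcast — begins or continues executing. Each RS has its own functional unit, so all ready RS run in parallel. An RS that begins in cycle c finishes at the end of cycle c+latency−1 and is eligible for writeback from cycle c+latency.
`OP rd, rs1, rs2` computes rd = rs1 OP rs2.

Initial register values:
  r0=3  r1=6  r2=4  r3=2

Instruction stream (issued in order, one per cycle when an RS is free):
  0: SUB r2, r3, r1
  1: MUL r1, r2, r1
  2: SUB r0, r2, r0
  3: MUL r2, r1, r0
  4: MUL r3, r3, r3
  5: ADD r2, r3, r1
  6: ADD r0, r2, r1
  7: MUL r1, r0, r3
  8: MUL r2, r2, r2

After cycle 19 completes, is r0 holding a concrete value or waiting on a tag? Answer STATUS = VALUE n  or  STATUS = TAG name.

  c1: issue SUB r2<-Add1  regs: r0:3,r1:6,r2:Add1,r3:2
  c2: issue MUL r1<-Mul1  regs: r0:3,r1:Mul1,r2:Add1,r3:2
  c3: issue SUB r0<-Add2  regs: r0:Add2,r1:Mul1,r2:Add1,r3:2
  c4: CDB Add1=-4; issue MUL r2<-Mul2  regs: r0:Add2,r1:Mul1,r2:Mul2,r3:2
  c5: stall  regs: r0:Add2,r1:Mul1,r2:Mul2,r3:2
  c6: stall  regs: r0:Add2,r1:Mul1,r2:Mul2,r3:2
  c7: CDB Add2=-7; stall  regs: r0:-7,r1:Mul1,r2:Mul2,r3:2
  c8: CDB Mul1=-24; issue MUL r3<-Mul1  regs: r0:-7,r1:-24,r2:Mul2,r3:Mul1
  c9: issue ADD r2<-Add1  regs: r0:-7,r1:-24,r2:Add1,r3:Mul1
  c10: issue ADD r0<-Add2  regs: r0:Add2,r1:-24,r2:Add1,r3:Mul1
  c11: stall  regs: r0:Add2,r1:-24,r2:Add1,r3:Mul1
  c12: CDB Mul1=4; issue MUL r1<-Mul1  regs: r0:Add2,r1:Mul1,r2:Add1,r3:4
  c13: CDB Mul2=168; issue MUL r2<-Mul2  regs: r0:Add2,r1:Mul1,r2:Mul2,r3:4
  c14: -  regs: r0:Add2,r1:Mul1,r2:Mul2,r3:4
  c15: CDB Add1=-20  regs: r0:Add2,r1:Mul1,r2:Mul2,r3:4
  c16: -  regs: r0:Add2,r1:Mul1,r2:Mul2,r3:4
  c17: -  regs: r0:Add2,r1:Mul1,r2:Mul2,r3:4
  c18: CDB Add2=-44  regs: r0:-44,r1:Mul1,r2:Mul2,r3:4
  c19: CDB Mul2=400  regs: r0:-44,r1:Mul1,r2:400,r3:4

STATUS = VALUE -44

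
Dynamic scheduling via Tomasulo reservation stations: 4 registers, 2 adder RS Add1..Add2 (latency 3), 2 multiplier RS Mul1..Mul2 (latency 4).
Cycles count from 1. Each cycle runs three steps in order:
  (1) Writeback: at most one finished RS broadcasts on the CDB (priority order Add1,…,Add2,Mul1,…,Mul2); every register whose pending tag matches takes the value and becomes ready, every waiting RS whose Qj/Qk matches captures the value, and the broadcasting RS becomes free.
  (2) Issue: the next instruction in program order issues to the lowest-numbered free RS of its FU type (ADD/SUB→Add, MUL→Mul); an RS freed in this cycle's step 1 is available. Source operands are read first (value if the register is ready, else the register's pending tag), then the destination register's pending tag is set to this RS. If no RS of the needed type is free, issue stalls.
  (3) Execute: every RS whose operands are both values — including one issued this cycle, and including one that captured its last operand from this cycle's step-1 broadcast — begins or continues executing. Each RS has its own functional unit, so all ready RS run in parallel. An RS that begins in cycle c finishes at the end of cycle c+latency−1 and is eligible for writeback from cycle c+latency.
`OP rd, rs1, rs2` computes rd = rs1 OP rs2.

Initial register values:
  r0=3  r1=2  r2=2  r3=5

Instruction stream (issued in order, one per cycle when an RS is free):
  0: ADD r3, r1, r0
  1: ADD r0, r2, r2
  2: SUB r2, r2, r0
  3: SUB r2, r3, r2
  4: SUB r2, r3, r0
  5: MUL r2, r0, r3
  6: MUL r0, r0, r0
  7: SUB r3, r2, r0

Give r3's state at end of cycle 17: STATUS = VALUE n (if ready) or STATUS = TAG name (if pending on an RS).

STATUS = VALUE 4

c1: issue ADD r3<-Add1 | r0:3,r1:2,r2:2,r3:Add1
c2: issue ADD r0<-Add2 | r0:Add2,r1:2,r2:2,r3:Add1
c3: stall | r0:Add2,r1:2,r2:2,r3:Add1
c4: CDB Add1=5; issue SUB r2<-Add1 | r0:Add2,r1:2,r2:Add1,r3:5
c5: CDB Add2=4; issue SUB r2<-Add2 | r0:4,r1:2,r2:Add2,r3:5
c6: stall | r0:4,r1:2,r2:Add2,r3:5
c7: stall | r0:4,r1:2,r2:Add2,r3:5
c8: CDB Add1=-2; issue SUB r2<-Add1 | r0:4,r1:2,r2:Add1,r3:5
c9: issue MUL r2<-Mul1 | r0:4,r1:2,r2:Mul1,r3:5
c10: issue MUL r0<-Mul2 | r0:Mul2,r1:2,r2:Mul1,r3:5
c11: CDB Add1=1; issue SUB r3<-Add1 | r0:Mul2,r1:2,r2:Mul1,r3:Add1
c12: CDB Add2=7 | r0:Mul2,r1:2,r2:Mul1,r3:Add1
c13: CDB Mul1=20 | r0:Mul2,r1:2,r2:20,r3:Add1
c14: CDB Mul2=16 | r0:16,r1:2,r2:20,r3:Add1
c15: - | r0:16,r1:2,r2:20,r3:Add1
c16: - | r0:16,r1:2,r2:20,r3:Add1
c17: CDB Add1=4 | r0:16,r1:2,r2:20,r3:4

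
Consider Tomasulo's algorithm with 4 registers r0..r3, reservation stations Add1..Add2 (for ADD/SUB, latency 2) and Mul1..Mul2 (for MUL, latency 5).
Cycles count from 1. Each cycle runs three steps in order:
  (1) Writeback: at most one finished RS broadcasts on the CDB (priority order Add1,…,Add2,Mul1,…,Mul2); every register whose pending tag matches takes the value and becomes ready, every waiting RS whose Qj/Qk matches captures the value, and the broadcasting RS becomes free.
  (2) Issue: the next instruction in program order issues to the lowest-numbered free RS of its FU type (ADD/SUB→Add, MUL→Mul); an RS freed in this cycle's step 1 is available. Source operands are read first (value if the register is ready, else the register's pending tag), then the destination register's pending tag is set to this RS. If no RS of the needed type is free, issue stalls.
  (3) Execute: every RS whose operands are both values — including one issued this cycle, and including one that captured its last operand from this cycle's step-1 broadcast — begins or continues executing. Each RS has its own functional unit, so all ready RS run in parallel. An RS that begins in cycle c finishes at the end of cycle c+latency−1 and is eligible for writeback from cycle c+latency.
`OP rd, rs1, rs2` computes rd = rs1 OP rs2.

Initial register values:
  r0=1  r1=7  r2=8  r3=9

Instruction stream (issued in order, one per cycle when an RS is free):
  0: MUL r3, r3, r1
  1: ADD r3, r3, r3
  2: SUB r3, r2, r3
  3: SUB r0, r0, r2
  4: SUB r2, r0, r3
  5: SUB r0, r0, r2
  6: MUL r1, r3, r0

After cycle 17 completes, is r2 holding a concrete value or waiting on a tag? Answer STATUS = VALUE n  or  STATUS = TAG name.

  c1: issue MUL r3<-Mul1  regs: r0:1,r1:7,r2:8,r3:Mul1
  c2: issue ADD r3<-Add1  regs: r0:1,r1:7,r2:8,r3:Add1
  c3: issue SUB r3<-Add2  regs: r0:1,r1:7,r2:8,r3:Add2
  c4: stall  regs: r0:1,r1:7,r2:8,r3:Add2
  c5: stall  regs: r0:1,r1:7,r2:8,r3:Add2
  c6: CDB Mul1=63; stall  regs: r0:1,r1:7,r2:8,r3:Add2
  c7: stall  regs: r0:1,r1:7,r2:8,r3:Add2
  c8: CDB Add1=126; issue SUB r0<-Add1  regs: r0:Add1,r1:7,r2:8,r3:Add2
  c9: stall  regs: r0:Add1,r1:7,r2:8,r3:Add2
  c10: CDB Add1=-7; issue SUB r2<-Add1  regs: r0:-7,r1:7,r2:Add1,r3:Add2
  c11: CDB Add2=-118; issue SUB r0<-Add2  regs: r0:Add2,r1:7,r2:Add1,r3:-118
  c12: issue MUL r1<-Mul1  regs: r0:Add2,r1:Mul1,r2:Add1,r3:-118
  c13: CDB Add1=111  regs: r0:Add2,r1:Mul1,r2:111,r3:-118
  c14: -  regs: r0:Add2,r1:Mul1,r2:111,r3:-118
  c15: CDB Add2=-118  regs: r0:-118,r1:Mul1,r2:111,r3:-118
  c16: -  regs: r0:-118,r1:Mul1,r2:111,r3:-118
  c17: -  regs: r0:-118,r1:Mul1,r2:111,r3:-118

STATUS = VALUE 111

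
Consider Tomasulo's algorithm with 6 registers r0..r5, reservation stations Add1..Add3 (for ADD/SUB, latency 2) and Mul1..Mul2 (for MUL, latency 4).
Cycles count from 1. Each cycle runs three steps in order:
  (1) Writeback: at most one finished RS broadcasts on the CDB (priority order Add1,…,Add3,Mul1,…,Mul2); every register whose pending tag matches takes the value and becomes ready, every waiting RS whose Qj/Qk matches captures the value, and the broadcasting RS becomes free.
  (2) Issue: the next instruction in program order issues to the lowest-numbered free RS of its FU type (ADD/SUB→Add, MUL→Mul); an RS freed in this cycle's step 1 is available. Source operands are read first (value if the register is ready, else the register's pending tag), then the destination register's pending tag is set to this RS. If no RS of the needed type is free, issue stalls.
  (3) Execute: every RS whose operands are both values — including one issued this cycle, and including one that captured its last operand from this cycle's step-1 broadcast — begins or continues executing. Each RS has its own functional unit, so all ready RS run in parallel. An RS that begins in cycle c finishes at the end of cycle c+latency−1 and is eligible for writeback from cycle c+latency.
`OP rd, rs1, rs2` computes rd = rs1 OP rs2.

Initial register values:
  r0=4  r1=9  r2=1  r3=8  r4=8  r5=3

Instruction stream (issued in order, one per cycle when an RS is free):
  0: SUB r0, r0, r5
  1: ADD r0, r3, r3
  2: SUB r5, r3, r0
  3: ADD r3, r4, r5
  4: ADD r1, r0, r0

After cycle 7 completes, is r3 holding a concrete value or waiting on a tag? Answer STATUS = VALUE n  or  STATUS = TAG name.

STATUS = TAG Add2

c1: issue SUB r0<-Add1 | r0:Add1,r1:9,r2:1,r3:8,r4:8,r5:3
c2: issue ADD r0<-Add2 | r0:Add2,r1:9,r2:1,r3:8,r4:8,r5:3
c3: CDB Add1=1; issue SUB r5<-Add1 | r0:Add2,r1:9,r2:1,r3:8,r4:8,r5:Add1
c4: CDB Add2=16; issue ADD r3<-Add2 | r0:16,r1:9,r2:1,r3:Add2,r4:8,r5:Add1
c5: issue ADD r1<-Add3 | r0:16,r1:Add3,r2:1,r3:Add2,r4:8,r5:Add1
c6: CDB Add1=-8 | r0:16,r1:Add3,r2:1,r3:Add2,r4:8,r5:-8
c7: CDB Add3=32 | r0:16,r1:32,r2:1,r3:Add2,r4:8,r5:-8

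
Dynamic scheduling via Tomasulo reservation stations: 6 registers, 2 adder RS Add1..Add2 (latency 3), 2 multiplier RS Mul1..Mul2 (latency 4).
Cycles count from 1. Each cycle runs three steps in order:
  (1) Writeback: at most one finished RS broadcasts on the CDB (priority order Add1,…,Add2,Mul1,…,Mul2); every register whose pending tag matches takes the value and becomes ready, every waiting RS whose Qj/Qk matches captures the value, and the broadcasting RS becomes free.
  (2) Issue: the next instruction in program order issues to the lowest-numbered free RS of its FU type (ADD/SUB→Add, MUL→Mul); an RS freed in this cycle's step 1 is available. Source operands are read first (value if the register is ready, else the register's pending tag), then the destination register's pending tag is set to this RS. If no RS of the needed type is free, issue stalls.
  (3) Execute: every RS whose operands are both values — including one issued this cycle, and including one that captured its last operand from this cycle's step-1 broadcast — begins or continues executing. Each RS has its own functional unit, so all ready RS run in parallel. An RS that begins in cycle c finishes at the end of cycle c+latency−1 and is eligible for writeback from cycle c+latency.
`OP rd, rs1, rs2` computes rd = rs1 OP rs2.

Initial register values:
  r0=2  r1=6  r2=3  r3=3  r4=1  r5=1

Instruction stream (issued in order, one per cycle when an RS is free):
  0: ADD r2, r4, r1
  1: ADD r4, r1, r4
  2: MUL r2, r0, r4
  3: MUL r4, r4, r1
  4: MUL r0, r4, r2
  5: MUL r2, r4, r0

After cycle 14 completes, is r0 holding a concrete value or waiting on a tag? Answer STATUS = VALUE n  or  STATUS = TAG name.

  c1: issue ADD r2<-Add1  regs: r0:2,r1:6,r2:Add1,r3:3,r4:1,r5:1
  c2: issue ADD r4<-Add2  regs: r0:2,r1:6,r2:Add1,r3:3,r4:Add2,r5:1
  c3: issue MUL r2<-Mul1  regs: r0:2,r1:6,r2:Mul1,r3:3,r4:Add2,r5:1
  c4: CDB Add1=7; issue MUL r4<-Mul2  regs: r0:2,r1:6,r2:Mul1,r3:3,r4:Mul2,r5:1
  c5: CDB Add2=7; stall  regs: r0:2,r1:6,r2:Mul1,r3:3,r4:Mul2,r5:1
  c6: stall  regs: r0:2,r1:6,r2:Mul1,r3:3,r4:Mul2,r5:1
  c7: stall  regs: r0:2,r1:6,r2:Mul1,r3:3,r4:Mul2,r5:1
  c8: stall  regs: r0:2,r1:6,r2:Mul1,r3:3,r4:Mul2,r5:1
  c9: CDB Mul1=14; issue MUL r0<-Mul1  regs: r0:Mul1,r1:6,r2:14,r3:3,r4:Mul2,r5:1
  c10: CDB Mul2=42; issue MUL r2<-Mul2  regs: r0:Mul1,r1:6,r2:Mul2,r3:3,r4:42,r5:1
  c11: -  regs: r0:Mul1,r1:6,r2:Mul2,r3:3,r4:42,r5:1
  c12: -  regs: r0:Mul1,r1:6,r2:Mul2,r3:3,r4:42,r5:1
  c13: -  regs: r0:Mul1,r1:6,r2:Mul2,r3:3,r4:42,r5:1
  c14: CDB Mul1=588  regs: r0:588,r1:6,r2:Mul2,r3:3,r4:42,r5:1

STATUS = VALUE 588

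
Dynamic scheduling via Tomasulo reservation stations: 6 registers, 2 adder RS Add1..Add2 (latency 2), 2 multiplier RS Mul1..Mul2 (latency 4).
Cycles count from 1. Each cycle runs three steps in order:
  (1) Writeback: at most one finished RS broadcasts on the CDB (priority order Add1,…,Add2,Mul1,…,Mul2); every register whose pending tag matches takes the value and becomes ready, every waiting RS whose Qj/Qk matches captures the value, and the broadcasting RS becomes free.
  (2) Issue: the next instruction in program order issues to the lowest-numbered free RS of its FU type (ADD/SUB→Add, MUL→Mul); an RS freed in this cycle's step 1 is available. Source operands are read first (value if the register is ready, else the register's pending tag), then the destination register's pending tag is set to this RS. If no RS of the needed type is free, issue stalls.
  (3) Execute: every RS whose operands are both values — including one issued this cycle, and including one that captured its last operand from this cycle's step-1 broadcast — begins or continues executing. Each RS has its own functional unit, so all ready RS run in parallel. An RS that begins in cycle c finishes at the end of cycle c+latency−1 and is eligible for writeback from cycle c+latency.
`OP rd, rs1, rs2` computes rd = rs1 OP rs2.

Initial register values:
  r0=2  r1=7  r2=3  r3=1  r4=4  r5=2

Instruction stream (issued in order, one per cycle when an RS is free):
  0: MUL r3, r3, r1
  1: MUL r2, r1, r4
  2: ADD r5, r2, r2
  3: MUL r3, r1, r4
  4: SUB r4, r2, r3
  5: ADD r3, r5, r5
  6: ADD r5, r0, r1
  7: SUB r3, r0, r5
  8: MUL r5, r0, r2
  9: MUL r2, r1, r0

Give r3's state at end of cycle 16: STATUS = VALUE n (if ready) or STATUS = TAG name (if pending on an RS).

c1: issue MUL r3<-Mul1 | r0:2,r1:7,r2:3,r3:Mul1,r4:4,r5:2
c2: issue MUL r2<-Mul2 | r0:2,r1:7,r2:Mul2,r3:Mul1,r4:4,r5:2
c3: issue ADD r5<-Add1 | r0:2,r1:7,r2:Mul2,r3:Mul1,r4:4,r5:Add1
c4: stall | r0:2,r1:7,r2:Mul2,r3:Mul1,r4:4,r5:Add1
c5: CDB Mul1=7; issue MUL r3<-Mul1 | r0:2,r1:7,r2:Mul2,r3:Mul1,r4:4,r5:Add1
c6: CDB Mul2=28; issue SUB r4<-Add2 | r0:2,r1:7,r2:28,r3:Mul1,r4:Add2,r5:Add1
c7: stall | r0:2,r1:7,r2:28,r3:Mul1,r4:Add2,r5:Add1
c8: CDB Add1=56; issue ADD r3<-Add1 | r0:2,r1:7,r2:28,r3:Add1,r4:Add2,r5:56
c9: CDB Mul1=28; stall | r0:2,r1:7,r2:28,r3:Add1,r4:Add2,r5:56
c10: CDB Add1=112; issue ADD r5<-Add1 | r0:2,r1:7,r2:28,r3:112,r4:Add2,r5:Add1
c11: CDB Add2=0; issue SUB r3<-Add2 | r0:2,r1:7,r2:28,r3:Add2,r4:0,r5:Add1
c12: CDB Add1=9; issue MUL r5<-Mul1 | r0:2,r1:7,r2:28,r3:Add2,r4:0,r5:Mul1
c13: issue MUL r2<-Mul2 | r0:2,r1:7,r2:Mul2,r3:Add2,r4:0,r5:Mul1
c14: CDB Add2=-7 | r0:2,r1:7,r2:Mul2,r3:-7,r4:0,r5:Mul1
c15: - | r0:2,r1:7,r2:Mul2,r3:-7,r4:0,r5:Mul1
c16: CDB Mul1=56 | r0:2,r1:7,r2:Mul2,r3:-7,r4:0,r5:56

STATUS = VALUE -7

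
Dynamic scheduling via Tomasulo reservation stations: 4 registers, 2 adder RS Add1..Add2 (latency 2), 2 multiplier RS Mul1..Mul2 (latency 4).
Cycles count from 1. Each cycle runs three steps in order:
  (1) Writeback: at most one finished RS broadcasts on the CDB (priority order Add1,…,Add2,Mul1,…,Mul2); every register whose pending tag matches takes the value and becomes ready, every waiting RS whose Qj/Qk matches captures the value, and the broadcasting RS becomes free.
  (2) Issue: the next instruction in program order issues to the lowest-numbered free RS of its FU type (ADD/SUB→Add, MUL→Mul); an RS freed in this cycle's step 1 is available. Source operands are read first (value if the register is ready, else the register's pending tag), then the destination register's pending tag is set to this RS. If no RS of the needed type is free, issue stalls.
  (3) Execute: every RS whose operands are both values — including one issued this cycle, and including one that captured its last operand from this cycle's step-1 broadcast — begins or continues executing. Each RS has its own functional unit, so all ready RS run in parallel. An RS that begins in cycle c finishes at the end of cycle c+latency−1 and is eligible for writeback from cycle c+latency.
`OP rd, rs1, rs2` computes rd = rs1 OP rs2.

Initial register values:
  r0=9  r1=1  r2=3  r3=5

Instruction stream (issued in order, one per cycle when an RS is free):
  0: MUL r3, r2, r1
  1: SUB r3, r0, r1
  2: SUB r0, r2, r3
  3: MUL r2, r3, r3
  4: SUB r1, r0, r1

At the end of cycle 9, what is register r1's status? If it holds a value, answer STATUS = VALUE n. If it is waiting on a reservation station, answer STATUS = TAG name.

  c1: issue MUL r3<-Mul1  regs: r0:9,r1:1,r2:3,r3:Mul1
  c2: issue SUB r3<-Add1  regs: r0:9,r1:1,r2:3,r3:Add1
  c3: issue SUB r0<-Add2  regs: r0:Add2,r1:1,r2:3,r3:Add1
  c4: CDB Add1=8; issue MUL r2<-Mul2  regs: r0:Add2,r1:1,r2:Mul2,r3:8
  c5: CDB Mul1=3; issue SUB r1<-Add1  regs: r0:Add2,r1:Add1,r2:Mul2,r3:8
  c6: CDB Add2=-5  regs: r0:-5,r1:Add1,r2:Mul2,r3:8
  c7: -  regs: r0:-5,r1:Add1,r2:Mul2,r3:8
  c8: CDB Add1=-6  regs: r0:-5,r1:-6,r2:Mul2,r3:8
  c9: CDB Mul2=64  regs: r0:-5,r1:-6,r2:64,r3:8

STATUS = VALUE -6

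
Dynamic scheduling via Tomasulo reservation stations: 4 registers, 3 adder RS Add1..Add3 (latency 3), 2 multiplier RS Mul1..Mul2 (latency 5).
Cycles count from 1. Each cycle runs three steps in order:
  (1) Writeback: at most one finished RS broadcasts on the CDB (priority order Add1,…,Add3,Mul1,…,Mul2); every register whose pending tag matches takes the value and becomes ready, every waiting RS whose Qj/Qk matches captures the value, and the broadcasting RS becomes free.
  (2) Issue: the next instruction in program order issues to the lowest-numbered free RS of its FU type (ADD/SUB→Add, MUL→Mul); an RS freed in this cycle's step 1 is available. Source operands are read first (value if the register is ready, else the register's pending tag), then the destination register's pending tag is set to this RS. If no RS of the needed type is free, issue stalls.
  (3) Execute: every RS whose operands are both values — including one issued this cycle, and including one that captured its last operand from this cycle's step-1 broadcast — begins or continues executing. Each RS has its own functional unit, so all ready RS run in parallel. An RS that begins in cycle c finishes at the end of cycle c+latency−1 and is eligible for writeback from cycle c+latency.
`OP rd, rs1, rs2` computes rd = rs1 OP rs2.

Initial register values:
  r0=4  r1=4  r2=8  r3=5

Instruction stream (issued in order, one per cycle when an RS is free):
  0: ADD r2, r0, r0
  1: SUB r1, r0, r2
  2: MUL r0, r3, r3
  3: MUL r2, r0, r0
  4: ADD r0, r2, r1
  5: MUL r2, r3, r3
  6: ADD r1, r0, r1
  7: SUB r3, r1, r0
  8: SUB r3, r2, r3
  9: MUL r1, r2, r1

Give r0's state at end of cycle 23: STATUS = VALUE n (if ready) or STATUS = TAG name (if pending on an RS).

STATUS = VALUE 621

  c1: issue ADD r2<-Add1  regs: r0:4,r1:4,r2:Add1,r3:5
  c2: issue SUB r1<-Add2  regs: r0:4,r1:Add2,r2:Add1,r3:5
  c3: issue MUL r0<-Mul1  regs: r0:Mul1,r1:Add2,r2:Add1,r3:5
  c4: CDB Add1=8; issue MUL r2<-Mul2  regs: r0:Mul1,r1:Add2,r2:Mul2,r3:5
  c5: issue ADD r0<-Add1  regs: r0:Add1,r1:Add2,r2:Mul2,r3:5
  c6: stall  regs: r0:Add1,r1:Add2,r2:Mul2,r3:5
  c7: CDB Add2=-4; stall  regs: r0:Add1,r1:-4,r2:Mul2,r3:5
  c8: CDB Mul1=25; issue MUL r2<-Mul1  regs: r0:Add1,r1:-4,r2:Mul1,r3:5
  c9: issue ADD r1<-Add2  regs: r0:Add1,r1:Add2,r2:Mul1,r3:5
  c10: issue SUB r3<-Add3  regs: r0:Add1,r1:Add2,r2:Mul1,r3:Add3
  c11: stall  regs: r0:Add1,r1:Add2,r2:Mul1,r3:Add3
  c12: stall  regs: r0:Add1,r1:Add2,r2:Mul1,r3:Add3
  c13: CDB Mul1=25; stall  regs: r0:Add1,r1:Add2,r2:25,r3:Add3
  c14: CDB Mul2=625; stall  regs: r0:Add1,r1:Add2,r2:25,r3:Add3
  c15: stall  regs: r0:Add1,r1:Add2,r2:25,r3:Add3
  c16: stall  regs: r0:Add1,r1:Add2,r2:25,r3:Add3
  c17: CDB Add1=621; issue SUB r3<-Add1  regs: r0:621,r1:Add2,r2:25,r3:Add1
  c18: issue MUL r1<-Mul1  regs: r0:621,r1:Mul1,r2:25,r3:Add1
  c19: -  regs: r0:621,r1:Mul1,r2:25,r3:Add1
  c20: CDB Add2=617  regs: r0:621,r1:Mul1,r2:25,r3:Add1
  c21: -  regs: r0:621,r1:Mul1,r2:25,r3:Add1
  c22: -  regs: r0:621,r1:Mul1,r2:25,r3:Add1
  c23: CDB Add3=-4  regs: r0:621,r1:Mul1,r2:25,r3:Add1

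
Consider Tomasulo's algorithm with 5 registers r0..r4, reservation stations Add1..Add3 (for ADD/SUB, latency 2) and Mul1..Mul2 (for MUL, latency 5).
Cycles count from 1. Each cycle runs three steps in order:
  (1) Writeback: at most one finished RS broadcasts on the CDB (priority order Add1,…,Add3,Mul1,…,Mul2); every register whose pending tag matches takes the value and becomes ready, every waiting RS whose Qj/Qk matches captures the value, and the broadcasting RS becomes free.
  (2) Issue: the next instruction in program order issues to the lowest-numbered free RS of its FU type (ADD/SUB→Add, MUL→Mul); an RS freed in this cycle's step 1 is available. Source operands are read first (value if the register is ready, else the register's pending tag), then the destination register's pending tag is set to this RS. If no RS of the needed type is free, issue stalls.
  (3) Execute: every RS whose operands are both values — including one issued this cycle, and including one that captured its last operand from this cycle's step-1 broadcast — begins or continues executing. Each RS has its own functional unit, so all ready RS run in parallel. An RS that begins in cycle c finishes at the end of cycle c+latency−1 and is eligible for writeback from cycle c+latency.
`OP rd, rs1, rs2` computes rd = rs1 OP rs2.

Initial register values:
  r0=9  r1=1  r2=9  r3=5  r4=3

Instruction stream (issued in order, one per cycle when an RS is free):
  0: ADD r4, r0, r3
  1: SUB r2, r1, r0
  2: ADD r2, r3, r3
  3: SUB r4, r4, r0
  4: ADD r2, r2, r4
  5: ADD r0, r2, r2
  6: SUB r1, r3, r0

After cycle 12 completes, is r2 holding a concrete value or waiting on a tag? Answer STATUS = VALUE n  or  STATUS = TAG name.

cycle 1: issue ADD r4<-Add1 // r0:9,r1:1,r2:9,r3:5,r4:Add1
cycle 2: issue SUB r2<-Add2 // r0:9,r1:1,r2:Add2,r3:5,r4:Add1
cycle 3: CDB Add1=14; issue ADD r2<-Add1 // r0:9,r1:1,r2:Add1,r3:5,r4:14
cycle 4: CDB Add2=-8; issue SUB r4<-Add2 // r0:9,r1:1,r2:Add1,r3:5,r4:Add2
cycle 5: CDB Add1=10; issue ADD r2<-Add1 // r0:9,r1:1,r2:Add1,r3:5,r4:Add2
cycle 6: CDB Add2=5; issue ADD r0<-Add2 // r0:Add2,r1:1,r2:Add1,r3:5,r4:5
cycle 7: issue SUB r1<-Add3 // r0:Add2,r1:Add3,r2:Add1,r3:5,r4:5
cycle 8: CDB Add1=15 // r0:Add2,r1:Add3,r2:15,r3:5,r4:5
cycle 9: - // r0:Add2,r1:Add3,r2:15,r3:5,r4:5
cycle 10: CDB Add2=30 // r0:30,r1:Add3,r2:15,r3:5,r4:5
cycle 11: - // r0:30,r1:Add3,r2:15,r3:5,r4:5
cycle 12: CDB Add3=-25 // r0:30,r1:-25,r2:15,r3:5,r4:5

STATUS = VALUE 15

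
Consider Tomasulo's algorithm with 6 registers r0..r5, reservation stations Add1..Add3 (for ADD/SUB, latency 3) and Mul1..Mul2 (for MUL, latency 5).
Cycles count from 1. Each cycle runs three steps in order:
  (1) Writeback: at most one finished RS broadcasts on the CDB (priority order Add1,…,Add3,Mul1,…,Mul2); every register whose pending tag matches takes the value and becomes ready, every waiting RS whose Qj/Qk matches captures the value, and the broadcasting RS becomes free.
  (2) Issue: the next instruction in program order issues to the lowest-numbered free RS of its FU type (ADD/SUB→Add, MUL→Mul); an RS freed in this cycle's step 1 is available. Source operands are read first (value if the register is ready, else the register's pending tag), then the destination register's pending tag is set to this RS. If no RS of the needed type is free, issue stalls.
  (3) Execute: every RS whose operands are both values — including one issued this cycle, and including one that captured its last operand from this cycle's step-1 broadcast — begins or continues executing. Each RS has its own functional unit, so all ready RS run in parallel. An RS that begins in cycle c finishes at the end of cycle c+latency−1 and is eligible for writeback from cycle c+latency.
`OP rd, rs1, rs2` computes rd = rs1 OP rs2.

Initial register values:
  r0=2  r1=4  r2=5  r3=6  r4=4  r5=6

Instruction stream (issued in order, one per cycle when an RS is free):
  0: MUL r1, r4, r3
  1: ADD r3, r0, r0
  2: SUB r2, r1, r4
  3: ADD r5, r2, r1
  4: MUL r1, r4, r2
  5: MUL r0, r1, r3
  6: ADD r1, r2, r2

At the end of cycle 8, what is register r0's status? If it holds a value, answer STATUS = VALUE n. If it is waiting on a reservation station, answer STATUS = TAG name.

  c1: issue MUL r1<-Mul1  regs: r0:2,r1:Mul1,r2:5,r3:6,r4:4,r5:6
  c2: issue ADD r3<-Add1  regs: r0:2,r1:Mul1,r2:5,r3:Add1,r4:4,r5:6
  c3: issue SUB r2<-Add2  regs: r0:2,r1:Mul1,r2:Add2,r3:Add1,r4:4,r5:6
  c4: issue ADD r5<-Add3  regs: r0:2,r1:Mul1,r2:Add2,r3:Add1,r4:4,r5:Add3
  c5: CDB Add1=4; issue MUL r1<-Mul2  regs: r0:2,r1:Mul2,r2:Add2,r3:4,r4:4,r5:Add3
  c6: CDB Mul1=24; issue MUL r0<-Mul1  regs: r0:Mul1,r1:Mul2,r2:Add2,r3:4,r4:4,r5:Add3
  c7: issue ADD r1<-Add1  regs: r0:Mul1,r1:Add1,r2:Add2,r3:4,r4:4,r5:Add3
  c8: -  regs: r0:Mul1,r1:Add1,r2:Add2,r3:4,r4:4,r5:Add3

STATUS = TAG Mul1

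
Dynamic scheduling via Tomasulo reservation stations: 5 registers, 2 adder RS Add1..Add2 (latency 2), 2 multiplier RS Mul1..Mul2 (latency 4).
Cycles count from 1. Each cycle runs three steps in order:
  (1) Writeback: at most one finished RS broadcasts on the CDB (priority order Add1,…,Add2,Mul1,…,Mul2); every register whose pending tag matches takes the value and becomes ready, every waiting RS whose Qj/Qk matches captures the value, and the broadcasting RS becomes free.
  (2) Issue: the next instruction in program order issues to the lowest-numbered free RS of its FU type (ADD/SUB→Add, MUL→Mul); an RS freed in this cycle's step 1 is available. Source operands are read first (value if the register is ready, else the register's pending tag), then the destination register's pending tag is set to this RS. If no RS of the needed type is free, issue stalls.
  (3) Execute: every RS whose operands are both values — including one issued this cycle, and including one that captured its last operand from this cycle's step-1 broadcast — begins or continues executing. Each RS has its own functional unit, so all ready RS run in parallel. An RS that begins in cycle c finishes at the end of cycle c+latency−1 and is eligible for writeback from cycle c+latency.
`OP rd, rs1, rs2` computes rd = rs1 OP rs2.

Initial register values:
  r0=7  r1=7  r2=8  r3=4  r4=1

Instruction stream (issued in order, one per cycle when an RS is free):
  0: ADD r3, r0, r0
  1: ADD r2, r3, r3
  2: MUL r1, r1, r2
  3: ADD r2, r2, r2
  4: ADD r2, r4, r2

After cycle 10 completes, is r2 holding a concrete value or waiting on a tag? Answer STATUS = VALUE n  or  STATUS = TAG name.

STATUS = VALUE 57

c1: issue ADD r3<-Add1 | r0:7,r1:7,r2:8,r3:Add1,r4:1
c2: issue ADD r2<-Add2 | r0:7,r1:7,r2:Add2,r3:Add1,r4:1
c3: CDB Add1=14; issue MUL r1<-Mul1 | r0:7,r1:Mul1,r2:Add2,r3:14,r4:1
c4: issue ADD r2<-Add1 | r0:7,r1:Mul1,r2:Add1,r3:14,r4:1
c5: CDB Add2=28; issue ADD r2<-Add2 | r0:7,r1:Mul1,r2:Add2,r3:14,r4:1
c6: - | r0:7,r1:Mul1,r2:Add2,r3:14,r4:1
c7: CDB Add1=56 | r0:7,r1:Mul1,r2:Add2,r3:14,r4:1
c8: - | r0:7,r1:Mul1,r2:Add2,r3:14,r4:1
c9: CDB Add2=57 | r0:7,r1:Mul1,r2:57,r3:14,r4:1
c10: CDB Mul1=196 | r0:7,r1:196,r2:57,r3:14,r4:1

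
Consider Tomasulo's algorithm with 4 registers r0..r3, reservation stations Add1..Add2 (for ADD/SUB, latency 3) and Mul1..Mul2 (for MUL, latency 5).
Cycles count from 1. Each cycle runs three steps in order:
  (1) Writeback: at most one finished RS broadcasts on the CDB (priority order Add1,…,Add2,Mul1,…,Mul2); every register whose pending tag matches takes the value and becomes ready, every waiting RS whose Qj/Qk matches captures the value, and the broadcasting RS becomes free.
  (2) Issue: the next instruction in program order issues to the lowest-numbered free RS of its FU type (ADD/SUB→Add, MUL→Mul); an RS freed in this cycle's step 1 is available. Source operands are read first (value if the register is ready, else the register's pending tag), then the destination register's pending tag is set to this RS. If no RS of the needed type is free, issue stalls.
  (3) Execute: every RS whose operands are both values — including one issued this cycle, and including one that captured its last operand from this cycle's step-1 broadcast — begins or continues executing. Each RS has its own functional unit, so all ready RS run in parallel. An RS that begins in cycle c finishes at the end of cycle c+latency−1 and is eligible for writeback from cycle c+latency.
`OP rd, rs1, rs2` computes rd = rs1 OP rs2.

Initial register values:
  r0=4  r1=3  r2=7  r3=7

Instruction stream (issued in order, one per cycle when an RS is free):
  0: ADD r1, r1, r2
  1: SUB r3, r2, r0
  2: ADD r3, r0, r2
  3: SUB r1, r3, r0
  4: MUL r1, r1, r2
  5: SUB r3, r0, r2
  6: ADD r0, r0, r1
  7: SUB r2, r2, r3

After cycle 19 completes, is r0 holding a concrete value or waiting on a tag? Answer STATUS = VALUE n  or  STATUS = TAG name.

cycle 1: issue ADD r1<-Add1 // r0:4,r1:Add1,r2:7,r3:7
cycle 2: issue SUB r3<-Add2 // r0:4,r1:Add1,r2:7,r3:Add2
cycle 3: stall // r0:4,r1:Add1,r2:7,r3:Add2
cycle 4: CDB Add1=10; issue ADD r3<-Add1 // r0:4,r1:10,r2:7,r3:Add1
cycle 5: CDB Add2=3; issue SUB r1<-Add2 // r0:4,r1:Add2,r2:7,r3:Add1
cycle 6: issue MUL r1<-Mul1 // r0:4,r1:Mul1,r2:7,r3:Add1
cycle 7: CDB Add1=11; issue SUB r3<-Add1 // r0:4,r1:Mul1,r2:7,r3:Add1
cycle 8: stall // r0:4,r1:Mul1,r2:7,r3:Add1
cycle 9: stall // r0:4,r1:Mul1,r2:7,r3:Add1
cycle 10: CDB Add1=-3; issue ADD r0<-Add1 // r0:Add1,r1:Mul1,r2:7,r3:-3
cycle 11: CDB Add2=7; issue SUB r2<-Add2 // r0:Add1,r1:Mul1,r2:Add2,r3:-3
cycle 12: - // r0:Add1,r1:Mul1,r2:Add2,r3:-3
cycle 13: - // r0:Add1,r1:Mul1,r2:Add2,r3:-3
cycle 14: CDB Add2=10 // r0:Add1,r1:Mul1,r2:10,r3:-3
cycle 15: - // r0:Add1,r1:Mul1,r2:10,r3:-3
cycle 16: CDB Mul1=49 // r0:Add1,r1:49,r2:10,r3:-3
cycle 17: - // r0:Add1,r1:49,r2:10,r3:-3
cycle 18: - // r0:Add1,r1:49,r2:10,r3:-3
cycle 19: CDB Add1=53 // r0:53,r1:49,r2:10,r3:-3

STATUS = VALUE 53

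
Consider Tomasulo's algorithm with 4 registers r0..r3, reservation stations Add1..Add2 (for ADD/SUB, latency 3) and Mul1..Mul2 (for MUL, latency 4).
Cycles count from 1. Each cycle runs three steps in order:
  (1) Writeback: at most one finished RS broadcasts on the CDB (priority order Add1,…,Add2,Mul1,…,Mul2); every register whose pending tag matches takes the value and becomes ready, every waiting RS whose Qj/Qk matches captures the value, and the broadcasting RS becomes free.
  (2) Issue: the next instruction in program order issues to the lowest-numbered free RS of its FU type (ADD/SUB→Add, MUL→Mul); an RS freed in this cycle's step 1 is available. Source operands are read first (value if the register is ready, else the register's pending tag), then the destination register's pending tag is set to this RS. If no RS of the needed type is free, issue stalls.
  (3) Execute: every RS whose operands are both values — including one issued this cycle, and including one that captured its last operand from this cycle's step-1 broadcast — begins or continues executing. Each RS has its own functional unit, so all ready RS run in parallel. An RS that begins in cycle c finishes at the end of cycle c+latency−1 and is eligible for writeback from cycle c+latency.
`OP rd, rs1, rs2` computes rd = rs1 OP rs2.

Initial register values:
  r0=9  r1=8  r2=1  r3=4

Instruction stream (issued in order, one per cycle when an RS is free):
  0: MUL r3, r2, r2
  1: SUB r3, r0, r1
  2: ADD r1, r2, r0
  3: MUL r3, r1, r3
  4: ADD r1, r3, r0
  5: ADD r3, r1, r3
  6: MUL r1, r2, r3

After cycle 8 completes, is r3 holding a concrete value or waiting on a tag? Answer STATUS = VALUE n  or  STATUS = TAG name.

cycle 1: issue MUL r3<-Mul1 // r0:9,r1:8,r2:1,r3:Mul1
cycle 2: issue SUB r3<-Add1 // r0:9,r1:8,r2:1,r3:Add1
cycle 3: issue ADD r1<-Add2 // r0:9,r1:Add2,r2:1,r3:Add1
cycle 4: issue MUL r3<-Mul2 // r0:9,r1:Add2,r2:1,r3:Mul2
cycle 5: CDB Add1=1; issue ADD r1<-Add1 // r0:9,r1:Add1,r2:1,r3:Mul2
cycle 6: CDB Add2=10; issue ADD r3<-Add2 // r0:9,r1:Add1,r2:1,r3:Add2
cycle 7: CDB Mul1=1; issue MUL r1<-Mul1 // r0:9,r1:Mul1,r2:1,r3:Add2
cycle 8: - // r0:9,r1:Mul1,r2:1,r3:Add2

STATUS = TAG Add2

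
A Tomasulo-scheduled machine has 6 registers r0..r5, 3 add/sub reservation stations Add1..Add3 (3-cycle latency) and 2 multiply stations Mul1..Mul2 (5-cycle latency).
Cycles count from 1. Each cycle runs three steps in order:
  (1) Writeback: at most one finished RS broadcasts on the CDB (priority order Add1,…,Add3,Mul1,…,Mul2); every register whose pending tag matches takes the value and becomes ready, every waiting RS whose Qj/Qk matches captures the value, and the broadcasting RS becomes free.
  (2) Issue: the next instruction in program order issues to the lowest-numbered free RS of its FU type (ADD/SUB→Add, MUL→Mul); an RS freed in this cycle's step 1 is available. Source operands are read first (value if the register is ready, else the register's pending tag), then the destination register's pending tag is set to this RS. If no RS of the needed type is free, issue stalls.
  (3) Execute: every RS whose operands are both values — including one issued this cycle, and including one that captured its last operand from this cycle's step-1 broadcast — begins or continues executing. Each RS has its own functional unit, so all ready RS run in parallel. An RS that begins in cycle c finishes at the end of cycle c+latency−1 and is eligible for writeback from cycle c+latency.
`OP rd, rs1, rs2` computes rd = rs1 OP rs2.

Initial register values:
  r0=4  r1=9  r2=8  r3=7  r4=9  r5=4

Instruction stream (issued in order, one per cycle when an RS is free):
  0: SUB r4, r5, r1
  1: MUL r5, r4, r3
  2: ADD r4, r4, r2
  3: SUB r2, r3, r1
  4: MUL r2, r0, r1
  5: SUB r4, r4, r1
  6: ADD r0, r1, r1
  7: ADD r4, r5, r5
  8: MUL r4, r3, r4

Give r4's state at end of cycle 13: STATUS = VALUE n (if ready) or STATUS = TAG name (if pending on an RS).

STATUS = TAG Mul1

c1: issue SUB r4<-Add1 | r0:4,r1:9,r2:8,r3:7,r4:Add1,r5:4
c2: issue MUL r5<-Mul1 | r0:4,r1:9,r2:8,r3:7,r4:Add1,r5:Mul1
c3: issue ADD r4<-Add2 | r0:4,r1:9,r2:8,r3:7,r4:Add2,r5:Mul1
c4: CDB Add1=-5; issue SUB r2<-Add1 | r0:4,r1:9,r2:Add1,r3:7,r4:Add2,r5:Mul1
c5: issue MUL r2<-Mul2 | r0:4,r1:9,r2:Mul2,r3:7,r4:Add2,r5:Mul1
c6: issue SUB r4<-Add3 | r0:4,r1:9,r2:Mul2,r3:7,r4:Add3,r5:Mul1
c7: CDB Add1=-2; issue ADD r0<-Add1 | r0:Add1,r1:9,r2:Mul2,r3:7,r4:Add3,r5:Mul1
c8: CDB Add2=3; issue ADD r4<-Add2 | r0:Add1,r1:9,r2:Mul2,r3:7,r4:Add2,r5:Mul1
c9: CDB Mul1=-35; issue MUL r4<-Mul1 | r0:Add1,r1:9,r2:Mul2,r3:7,r4:Mul1,r5:-35
c10: CDB Add1=18 | r0:18,r1:9,r2:Mul2,r3:7,r4:Mul1,r5:-35
c11: CDB Add3=-6 | r0:18,r1:9,r2:Mul2,r3:7,r4:Mul1,r5:-35
c12: CDB Add2=-70 | r0:18,r1:9,r2:Mul2,r3:7,r4:Mul1,r5:-35
c13: CDB Mul2=36 | r0:18,r1:9,r2:36,r3:7,r4:Mul1,r5:-35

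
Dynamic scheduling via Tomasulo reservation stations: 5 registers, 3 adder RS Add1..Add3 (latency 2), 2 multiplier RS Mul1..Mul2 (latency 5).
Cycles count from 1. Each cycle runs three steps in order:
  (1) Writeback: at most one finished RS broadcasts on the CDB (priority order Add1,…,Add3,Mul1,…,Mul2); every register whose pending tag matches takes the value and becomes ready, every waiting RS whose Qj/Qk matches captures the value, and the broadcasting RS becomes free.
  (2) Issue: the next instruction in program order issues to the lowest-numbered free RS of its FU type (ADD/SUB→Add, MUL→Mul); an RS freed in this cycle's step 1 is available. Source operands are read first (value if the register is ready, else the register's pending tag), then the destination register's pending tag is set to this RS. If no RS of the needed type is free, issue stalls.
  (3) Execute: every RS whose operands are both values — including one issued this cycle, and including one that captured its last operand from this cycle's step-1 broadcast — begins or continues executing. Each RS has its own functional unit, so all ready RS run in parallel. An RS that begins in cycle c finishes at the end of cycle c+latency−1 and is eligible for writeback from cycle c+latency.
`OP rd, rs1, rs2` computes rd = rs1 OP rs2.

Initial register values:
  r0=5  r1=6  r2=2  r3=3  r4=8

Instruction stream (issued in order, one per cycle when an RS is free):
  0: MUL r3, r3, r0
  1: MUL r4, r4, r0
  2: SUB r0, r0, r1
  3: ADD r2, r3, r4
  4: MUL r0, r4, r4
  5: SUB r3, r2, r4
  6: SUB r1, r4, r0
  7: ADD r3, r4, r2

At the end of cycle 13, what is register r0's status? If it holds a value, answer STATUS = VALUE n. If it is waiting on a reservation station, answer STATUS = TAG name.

c1: issue MUL r3<-Mul1 | r0:5,r1:6,r2:2,r3:Mul1,r4:8
c2: issue MUL r4<-Mul2 | r0:5,r1:6,r2:2,r3:Mul1,r4:Mul2
c3: issue SUB r0<-Add1 | r0:Add1,r1:6,r2:2,r3:Mul1,r4:Mul2
c4: issue ADD r2<-Add2 | r0:Add1,r1:6,r2:Add2,r3:Mul1,r4:Mul2
c5: CDB Add1=-1; stall | r0:-1,r1:6,r2:Add2,r3:Mul1,r4:Mul2
c6: CDB Mul1=15; issue MUL r0<-Mul1 | r0:Mul1,r1:6,r2:Add2,r3:15,r4:Mul2
c7: CDB Mul2=40; issue SUB r3<-Add1 | r0:Mul1,r1:6,r2:Add2,r3:Add1,r4:40
c8: issue SUB r1<-Add3 | r0:Mul1,r1:Add3,r2:Add2,r3:Add1,r4:40
c9: CDB Add2=55; issue ADD r3<-Add2 | r0:Mul1,r1:Add3,r2:55,r3:Add2,r4:40
c10: - | r0:Mul1,r1:Add3,r2:55,r3:Add2,r4:40
c11: CDB Add1=15 | r0:Mul1,r1:Add3,r2:55,r3:Add2,r4:40
c12: CDB Add2=95 | r0:Mul1,r1:Add3,r2:55,r3:95,r4:40
c13: CDB Mul1=1600 | r0:1600,r1:Add3,r2:55,r3:95,r4:40

STATUS = VALUE 1600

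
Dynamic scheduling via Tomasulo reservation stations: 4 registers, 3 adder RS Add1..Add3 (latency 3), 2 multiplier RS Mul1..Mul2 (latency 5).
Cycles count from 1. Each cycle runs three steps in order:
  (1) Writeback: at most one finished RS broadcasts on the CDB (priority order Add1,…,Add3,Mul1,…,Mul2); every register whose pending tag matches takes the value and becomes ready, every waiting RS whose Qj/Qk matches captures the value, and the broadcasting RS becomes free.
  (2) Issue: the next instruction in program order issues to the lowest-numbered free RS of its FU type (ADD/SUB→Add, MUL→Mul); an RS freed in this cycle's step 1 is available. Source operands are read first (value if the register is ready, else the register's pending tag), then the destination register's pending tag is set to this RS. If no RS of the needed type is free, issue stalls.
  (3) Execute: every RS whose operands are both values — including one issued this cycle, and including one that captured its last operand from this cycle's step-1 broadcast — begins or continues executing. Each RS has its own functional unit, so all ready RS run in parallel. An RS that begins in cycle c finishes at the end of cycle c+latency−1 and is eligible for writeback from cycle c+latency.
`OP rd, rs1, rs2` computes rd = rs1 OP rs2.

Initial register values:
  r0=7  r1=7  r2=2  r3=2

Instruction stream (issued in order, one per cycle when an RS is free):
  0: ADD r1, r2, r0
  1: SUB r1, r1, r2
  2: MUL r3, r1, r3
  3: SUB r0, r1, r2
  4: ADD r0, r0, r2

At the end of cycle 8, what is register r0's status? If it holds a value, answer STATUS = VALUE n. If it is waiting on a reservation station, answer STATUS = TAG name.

cycle 1: issue ADD r1<-Add1 // r0:7,r1:Add1,r2:2,r3:2
cycle 2: issue SUB r1<-Add2 // r0:7,r1:Add2,r2:2,r3:2
cycle 3: issue MUL r3<-Mul1 // r0:7,r1:Add2,r2:2,r3:Mul1
cycle 4: CDB Add1=9; issue SUB r0<-Add1 // r0:Add1,r1:Add2,r2:2,r3:Mul1
cycle 5: issue ADD r0<-Add3 // r0:Add3,r1:Add2,r2:2,r3:Mul1
cycle 6: - // r0:Add3,r1:Add2,r2:2,r3:Mul1
cycle 7: CDB Add2=7 // r0:Add3,r1:7,r2:2,r3:Mul1
cycle 8: - // r0:Add3,r1:7,r2:2,r3:Mul1

STATUS = TAG Add3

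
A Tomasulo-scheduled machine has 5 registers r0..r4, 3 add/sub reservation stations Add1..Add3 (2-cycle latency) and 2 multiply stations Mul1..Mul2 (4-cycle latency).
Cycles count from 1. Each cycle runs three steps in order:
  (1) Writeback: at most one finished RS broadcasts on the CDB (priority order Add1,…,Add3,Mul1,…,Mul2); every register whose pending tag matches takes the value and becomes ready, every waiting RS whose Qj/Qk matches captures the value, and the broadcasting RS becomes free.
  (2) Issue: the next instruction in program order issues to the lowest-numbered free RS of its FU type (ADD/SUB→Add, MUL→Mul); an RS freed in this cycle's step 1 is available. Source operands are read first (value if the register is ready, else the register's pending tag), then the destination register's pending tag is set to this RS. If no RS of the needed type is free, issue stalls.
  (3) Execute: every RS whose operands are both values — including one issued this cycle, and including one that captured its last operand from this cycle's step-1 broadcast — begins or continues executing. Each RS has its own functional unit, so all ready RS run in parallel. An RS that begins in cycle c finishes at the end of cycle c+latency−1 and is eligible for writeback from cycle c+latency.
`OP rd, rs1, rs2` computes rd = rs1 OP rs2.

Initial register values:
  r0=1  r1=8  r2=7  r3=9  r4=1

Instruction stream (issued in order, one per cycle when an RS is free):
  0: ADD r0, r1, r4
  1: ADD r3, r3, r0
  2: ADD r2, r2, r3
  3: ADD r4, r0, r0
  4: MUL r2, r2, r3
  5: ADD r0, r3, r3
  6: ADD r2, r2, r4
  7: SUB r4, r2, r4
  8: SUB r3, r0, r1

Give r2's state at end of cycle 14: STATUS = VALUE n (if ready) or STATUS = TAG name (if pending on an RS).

cycle 1: issue ADD r0<-Add1 // r0:Add1,r1:8,r2:7,r3:9,r4:1
cycle 2: issue ADD r3<-Add2 // r0:Add1,r1:8,r2:7,r3:Add2,r4:1
cycle 3: CDB Add1=9; issue ADD r2<-Add1 // r0:9,r1:8,r2:Add1,r3:Add2,r4:1
cycle 4: issue ADD r4<-Add3 // r0:9,r1:8,r2:Add1,r3:Add2,r4:Add3
cycle 5: CDB Add2=18; issue MUL r2<-Mul1 // r0:9,r1:8,r2:Mul1,r3:18,r4:Add3
cycle 6: CDB Add3=18; issue ADD r0<-Add2 // r0:Add2,r1:8,r2:Mul1,r3:18,r4:18
cycle 7: CDB Add1=25; issue ADD r2<-Add1 // r0:Add2,r1:8,r2:Add1,r3:18,r4:18
cycle 8: CDB Add2=36; issue SUB r4<-Add2 // r0:36,r1:8,r2:Add1,r3:18,r4:Add2
cycle 9: issue SUB r3<-Add3 // r0:36,r1:8,r2:Add1,r3:Add3,r4:Add2
cycle 10: - // r0:36,r1:8,r2:Add1,r3:Add3,r4:Add2
cycle 11: CDB Add3=28 // r0:36,r1:8,r2:Add1,r3:28,r4:Add2
cycle 12: CDB Mul1=450 // r0:36,r1:8,r2:Add1,r3:28,r4:Add2
cycle 13: - // r0:36,r1:8,r2:Add1,r3:28,r4:Add2
cycle 14: CDB Add1=468 // r0:36,r1:8,r2:468,r3:28,r4:Add2

STATUS = VALUE 468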